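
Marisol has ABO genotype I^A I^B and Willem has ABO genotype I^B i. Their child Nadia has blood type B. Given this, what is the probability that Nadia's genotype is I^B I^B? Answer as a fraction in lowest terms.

1/2

Cross I^A I^B × I^B i → 1/4 I^A I^B, 1/4 I^A i, 1/4 I^B I^B, 1/4 I^B i.
Type-B genotypes among offspring: I^B I^B (1/4), I^B i (1/4); total 1/2.
P(I^B I^B | type B) = (1/4) / (1/2) = 1/2.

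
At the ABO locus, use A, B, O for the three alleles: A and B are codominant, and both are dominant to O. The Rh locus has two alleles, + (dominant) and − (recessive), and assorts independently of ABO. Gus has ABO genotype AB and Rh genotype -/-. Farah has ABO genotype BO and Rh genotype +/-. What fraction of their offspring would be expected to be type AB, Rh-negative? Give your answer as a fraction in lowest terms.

1/8

ABO cross AB × BO → offspring phenotypes: 1/4 A, 1/2 B, 1/4 AB.
Rh cross -/- × +/- → 1/2 Rh+, 1/2 Rh-.
Independent loci: P(type AB, Rh-negative) = 1/4 × 1/2 = 1/8.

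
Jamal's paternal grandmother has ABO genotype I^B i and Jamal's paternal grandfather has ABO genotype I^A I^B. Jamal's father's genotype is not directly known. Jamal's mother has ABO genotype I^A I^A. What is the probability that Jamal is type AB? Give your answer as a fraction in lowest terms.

Jamal's father's ABO genotype from I^B i × I^A I^B: 1/4 I^A I^B, 1/4 I^A i, 1/4 I^B I^B, 1/4 I^B i.
Crossing each possibility with the mother I^A I^A and summing P(type AB): 1/4·1/2 + 1/4·0 + 1/4·1 + 1/4·1/2 = 1/2.

1/2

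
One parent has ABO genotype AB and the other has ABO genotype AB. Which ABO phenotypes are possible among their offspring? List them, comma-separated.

A, B, AB

Gametes from AB × AB give offspring ABO genotypes AA, AB, BB, i.e. phenotypes A, B, AB.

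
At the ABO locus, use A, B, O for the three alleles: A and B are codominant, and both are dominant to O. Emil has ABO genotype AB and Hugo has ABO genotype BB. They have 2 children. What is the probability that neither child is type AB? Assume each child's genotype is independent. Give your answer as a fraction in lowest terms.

ABO cross AB × BB → 1/2 B, 1/2 AB.
So P(type AB) = 1/2 per child.
P(not type AB) = 1/2 for one child; (1/2)^2 = 1/4.

1/4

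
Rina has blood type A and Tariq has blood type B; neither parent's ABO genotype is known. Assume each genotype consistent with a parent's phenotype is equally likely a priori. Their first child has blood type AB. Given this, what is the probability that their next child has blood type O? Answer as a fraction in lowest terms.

Possible genotypes: Rina ∈ {AA, AO}; Tariq ∈ {BB, BO}.
Weight each parental genotype pair by prior × P(type-AB child):
  AA × BB: posterior weight 4/9; P(next child type O) = 0.
  AA × BO: posterior weight 2/9; P(next child type O) = 0.
  AO × BB: posterior weight 2/9; P(next child type O) = 0.
  AO × BO: posterior weight 1/9; P(next child type O) = 1/4.
Weighted sum = 1/36.

1/36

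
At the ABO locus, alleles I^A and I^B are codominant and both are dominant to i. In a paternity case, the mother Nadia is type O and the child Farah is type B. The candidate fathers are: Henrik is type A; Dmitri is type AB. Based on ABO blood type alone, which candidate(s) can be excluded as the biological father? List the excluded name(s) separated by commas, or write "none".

Henrik

A candidate is excluded only if no genotype consistent with his phenotype could produce a type B child with a type O mother.
Henrik (type A): no genotype consistent with that phenotype can produce a type-B child with a type-O mother.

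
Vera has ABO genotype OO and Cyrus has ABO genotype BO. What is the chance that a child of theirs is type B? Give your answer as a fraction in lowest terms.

1/2

ABO cross OO × BO → offspring phenotypes: 1/2 O, 1/2 B.
So P(type B) = 1/2.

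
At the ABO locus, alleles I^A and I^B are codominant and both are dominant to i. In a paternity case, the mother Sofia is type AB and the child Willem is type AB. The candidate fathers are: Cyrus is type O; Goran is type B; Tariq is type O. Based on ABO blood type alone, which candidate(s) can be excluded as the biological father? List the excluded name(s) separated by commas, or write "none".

Cyrus, Tariq

A candidate is excluded only if no genotype consistent with his phenotype could produce a type AB child with a type AB mother.
Cyrus (type O): no genotype consistent with that phenotype can produce a type-AB child with a type-AB mother.
Tariq (type O): no genotype consistent with that phenotype can produce a type-AB child with a type-AB mother.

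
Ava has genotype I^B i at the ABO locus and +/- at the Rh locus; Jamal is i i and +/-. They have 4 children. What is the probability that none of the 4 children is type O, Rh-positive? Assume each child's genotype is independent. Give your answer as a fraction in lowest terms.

ABO cross I^B i × i i → 1/2 O, 1/2 B.
Rh cross +/- × +/- → 3/4 Rh+, 1/4 Rh-; so P(type O, Rh-positive) = 1/2 × 3/4 = 3/8 per child.
P(not type O, Rh-positive) = 5/8 for one child; (5/8)^4 = 625/4096.

625/4096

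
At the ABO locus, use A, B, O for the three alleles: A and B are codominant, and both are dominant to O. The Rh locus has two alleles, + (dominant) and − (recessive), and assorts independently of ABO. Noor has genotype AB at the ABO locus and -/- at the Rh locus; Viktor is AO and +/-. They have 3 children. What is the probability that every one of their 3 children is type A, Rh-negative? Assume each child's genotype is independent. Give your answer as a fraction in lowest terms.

1/64

ABO cross AB × AO → 1/2 A, 1/4 B, 1/4 AB.
Rh cross -/- × +/- → 1/2 Rh+, 1/2 Rh-; so P(type A, Rh-negative) = 1/2 × 1/2 = 1/4 per child.
All 3 independent: (1/4)^3 = 1/64.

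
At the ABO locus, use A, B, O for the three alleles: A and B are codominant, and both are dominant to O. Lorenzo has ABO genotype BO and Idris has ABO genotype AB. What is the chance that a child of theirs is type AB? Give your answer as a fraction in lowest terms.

ABO cross BO × AB → offspring phenotypes: 1/4 A, 1/2 B, 1/4 AB.
So P(type AB) = 1/4.

1/4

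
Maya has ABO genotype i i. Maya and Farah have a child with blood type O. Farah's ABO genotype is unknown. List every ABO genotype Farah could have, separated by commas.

I^A i, I^B i, i i

For each candidate genotype of Farah, check whether crossing it with i i can produce every observed child phenotype.
  I^A I^A → possible child types {A} ✗
  I^A I^B → possible child types {A, B} ✗
  I^A i → possible child types {O, A} ✓
  I^B I^B → possible child types {B} ✗
  I^B i → possible child types {O, B} ✓
  i i → possible child types {O} ✓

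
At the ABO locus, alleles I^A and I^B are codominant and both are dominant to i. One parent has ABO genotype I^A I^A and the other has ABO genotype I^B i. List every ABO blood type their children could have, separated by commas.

A, AB

Gametes from I^A I^A × I^B i give offspring ABO genotypes I^A I^B, I^A i, i.e. phenotypes A, AB.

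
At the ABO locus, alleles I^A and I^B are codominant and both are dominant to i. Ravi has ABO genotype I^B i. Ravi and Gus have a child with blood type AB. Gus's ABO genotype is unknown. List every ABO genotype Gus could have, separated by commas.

For each candidate genotype of Gus, check whether crossing it with I^B i can produce every observed child phenotype.
  I^A I^A → possible child types {A, AB} ✓
  I^A I^B → possible child types {A, B, AB} ✓
  I^A i → possible child types {O, A, B, AB} ✓
  I^B I^B → possible child types {B} ✗
  I^B i → possible child types {O, B} ✗
  i i → possible child types {O, B} ✗

I^A I^A, I^A I^B, I^A i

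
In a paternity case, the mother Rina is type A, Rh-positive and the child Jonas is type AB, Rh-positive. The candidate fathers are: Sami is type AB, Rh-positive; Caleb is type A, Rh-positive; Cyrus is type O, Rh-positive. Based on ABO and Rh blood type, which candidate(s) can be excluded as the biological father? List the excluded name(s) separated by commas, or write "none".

Caleb, Cyrus

A candidate is excluded only if no genotype consistent with his phenotype could produce a type AB, Rh-positive child with a type A, Rh-positive mother.
Caleb (type A, Rh+): no genotype consistent with that phenotype can produce a type-AB Rh+ child with a type-A mother.
Cyrus (type O, Rh+): no genotype consistent with that phenotype can produce a type-AB Rh+ child with a type-A mother.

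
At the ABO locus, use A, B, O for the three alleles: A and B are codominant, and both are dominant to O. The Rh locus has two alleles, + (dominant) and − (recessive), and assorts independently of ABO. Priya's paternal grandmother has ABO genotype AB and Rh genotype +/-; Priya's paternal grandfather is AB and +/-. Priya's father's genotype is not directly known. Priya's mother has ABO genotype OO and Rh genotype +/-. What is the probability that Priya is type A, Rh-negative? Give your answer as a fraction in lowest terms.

1/8

Priya's father's ABO genotype from AB × AB: 1/4 AA, 1/2 AB, 1/4 BB.
Crossing each possibility with the mother OO and summing P(type A): 1/4·1 + 1/2·1/2 + 1/4·0 = 1/2.
Similarly for Rh via the father's Rh distribution: P(Rh-) = 1/4.
Independent loci: 1/2 × 1/4 = 1/8.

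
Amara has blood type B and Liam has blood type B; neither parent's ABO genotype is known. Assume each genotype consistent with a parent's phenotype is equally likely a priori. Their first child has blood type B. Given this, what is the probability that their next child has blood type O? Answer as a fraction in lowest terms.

Possible genotypes: Amara ∈ {I^B I^B, I^B i}; Liam ∈ {I^B I^B, I^B i}.
Weight each parental genotype pair by prior × P(type-B child):
  I^B I^B × I^B I^B: posterior weight 4/15; P(next child type O) = 0.
  I^B I^B × I^B i: posterior weight 4/15; P(next child type O) = 0.
  I^B i × I^B I^B: posterior weight 4/15; P(next child type O) = 0.
  I^B i × I^B i: posterior weight 1/5; P(next child type O) = 1/4.
Weighted sum = 1/20.

1/20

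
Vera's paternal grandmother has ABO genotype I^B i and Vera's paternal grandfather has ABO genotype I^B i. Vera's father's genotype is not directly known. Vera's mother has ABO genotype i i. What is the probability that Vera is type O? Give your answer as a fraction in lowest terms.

1/2

Vera's father's ABO genotype from I^B i × I^B i: 1/4 I^B I^B, 1/2 I^B i, 1/4 i i.
Crossing each possibility with the mother i i and summing P(type O): 1/4·0 + 1/2·1/2 + 1/4·1 = 1/2.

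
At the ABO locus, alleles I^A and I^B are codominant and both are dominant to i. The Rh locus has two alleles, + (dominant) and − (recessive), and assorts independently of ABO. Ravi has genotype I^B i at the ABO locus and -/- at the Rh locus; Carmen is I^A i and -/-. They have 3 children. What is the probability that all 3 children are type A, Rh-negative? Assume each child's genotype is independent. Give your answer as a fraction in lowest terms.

ABO cross I^B i × I^A i → 1/4 O, 1/4 A, 1/4 B, 1/4 AB.
Rh cross -/- × -/- → 1 Rh-; so P(type A, Rh-negative) = 1/4 × 1 = 1/4 per child.
All 3 independent: (1/4)^3 = 1/64.

1/64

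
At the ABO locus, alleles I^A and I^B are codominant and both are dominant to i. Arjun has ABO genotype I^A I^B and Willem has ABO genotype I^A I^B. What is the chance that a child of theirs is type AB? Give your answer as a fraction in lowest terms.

ABO cross I^A I^B × I^A I^B → offspring phenotypes: 1/4 A, 1/4 B, 1/2 AB.
So P(type AB) = 1/2.

1/2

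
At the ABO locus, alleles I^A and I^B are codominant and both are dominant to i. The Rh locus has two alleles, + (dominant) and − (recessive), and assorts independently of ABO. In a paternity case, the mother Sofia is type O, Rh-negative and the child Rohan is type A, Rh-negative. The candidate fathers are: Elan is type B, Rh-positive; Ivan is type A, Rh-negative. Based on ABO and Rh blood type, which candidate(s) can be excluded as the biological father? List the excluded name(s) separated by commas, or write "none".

A candidate is excluded only if no genotype consistent with his phenotype could produce a type A, Rh-negative child with a type O, Rh-negative mother.
Elan (type B, Rh+): no genotype consistent with that phenotype can produce a type-A Rh- child with a type-O mother.

Elan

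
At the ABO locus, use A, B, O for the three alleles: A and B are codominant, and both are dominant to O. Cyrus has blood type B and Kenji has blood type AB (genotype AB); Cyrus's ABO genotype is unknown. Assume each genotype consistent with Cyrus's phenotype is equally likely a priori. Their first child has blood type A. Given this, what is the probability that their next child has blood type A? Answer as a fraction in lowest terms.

Possible genotypes: Cyrus ∈ {BB, BO}; Kenji ∈ {AB}.
Weight each parental genotype pair by prior × P(type-A child):
  BO × AB: posterior weight 1; P(next child type A) = 1/4.
Weighted sum = 1/4.

1/4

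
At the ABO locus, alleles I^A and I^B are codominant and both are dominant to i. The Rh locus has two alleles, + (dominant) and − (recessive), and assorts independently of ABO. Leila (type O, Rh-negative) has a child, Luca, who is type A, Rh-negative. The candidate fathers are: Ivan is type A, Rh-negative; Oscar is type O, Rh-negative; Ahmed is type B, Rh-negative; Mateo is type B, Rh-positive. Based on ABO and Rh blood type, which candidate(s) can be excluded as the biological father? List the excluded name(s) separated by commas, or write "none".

Oscar, Ahmed, Mateo

A candidate is excluded only if no genotype consistent with his phenotype could produce a type A, Rh-negative child with a type O, Rh-negative mother.
Oscar (type O, Rh-): no genotype consistent with that phenotype can produce a type-A Rh- child with a type-O mother.
Ahmed (type B, Rh-): no genotype consistent with that phenotype can produce a type-A Rh- child with a type-O mother.
Mateo (type B, Rh+): no genotype consistent with that phenotype can produce a type-A Rh- child with a type-O mother.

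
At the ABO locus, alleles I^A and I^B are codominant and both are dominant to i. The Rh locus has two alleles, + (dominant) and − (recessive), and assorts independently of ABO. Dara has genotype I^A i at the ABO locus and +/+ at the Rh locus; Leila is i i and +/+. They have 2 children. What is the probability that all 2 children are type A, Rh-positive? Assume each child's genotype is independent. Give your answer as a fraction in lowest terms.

ABO cross I^A i × i i → 1/2 O, 1/2 A.
Rh cross +/+ × +/+ → 1 Rh+; so P(type A, Rh-positive) = 1/2 × 1 = 1/2 per child.
All 2 independent: (1/2)^2 = 1/4.

1/4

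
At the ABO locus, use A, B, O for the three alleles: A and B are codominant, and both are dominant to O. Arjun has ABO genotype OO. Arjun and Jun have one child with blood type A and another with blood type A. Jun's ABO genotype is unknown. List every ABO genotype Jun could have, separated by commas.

For each candidate genotype of Jun, check whether crossing it with OO can produce every observed child phenotype.
  AA → possible child types {A} ✓
  AB → possible child types {A, B} ✓
  AO → possible child types {O, A} ✓
  BB → possible child types {B} ✗
  BO → possible child types {O, B} ✗
  OO → possible child types {O} ✗

AA, AB, AO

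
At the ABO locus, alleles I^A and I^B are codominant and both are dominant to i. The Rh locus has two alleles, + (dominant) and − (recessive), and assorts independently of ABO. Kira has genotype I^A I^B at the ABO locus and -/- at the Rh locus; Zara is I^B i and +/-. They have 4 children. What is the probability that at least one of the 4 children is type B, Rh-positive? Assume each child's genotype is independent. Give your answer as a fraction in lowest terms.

175/256

ABO cross I^A I^B × I^B i → 1/4 A, 1/2 B, 1/4 AB.
Rh cross -/- × +/- → 1/2 Rh+, 1/2 Rh-; so P(type B, Rh-positive) = 1/2 × 1/2 = 1/4 per child.
P(none) = (3/4)^4 = 81/256; P(at least one) = 1 − 81/256 = 175/256.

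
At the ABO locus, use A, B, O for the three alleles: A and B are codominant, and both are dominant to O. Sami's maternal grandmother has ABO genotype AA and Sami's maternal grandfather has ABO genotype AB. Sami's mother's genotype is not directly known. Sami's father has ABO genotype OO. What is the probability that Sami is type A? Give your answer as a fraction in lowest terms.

3/4

Sami's mother's ABO genotype from AA × AB: 1/2 AA, 1/2 AB.
Crossing each possibility with the father OO and summing P(type A): 1/2·1 + 1/2·1/2 = 3/4.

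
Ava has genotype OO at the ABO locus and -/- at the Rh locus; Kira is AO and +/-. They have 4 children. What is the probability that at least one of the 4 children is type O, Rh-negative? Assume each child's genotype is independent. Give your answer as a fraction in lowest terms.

ABO cross OO × AO → 1/2 O, 1/2 A.
Rh cross -/- × +/- → 1/2 Rh+, 1/2 Rh-; so P(type O, Rh-negative) = 1/2 × 1/2 = 1/4 per child.
P(none) = (3/4)^4 = 81/256; P(at least one) = 1 − 81/256 = 175/256.

175/256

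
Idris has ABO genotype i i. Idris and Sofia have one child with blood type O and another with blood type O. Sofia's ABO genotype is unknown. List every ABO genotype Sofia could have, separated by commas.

I^A i, I^B i, i i

For each candidate genotype of Sofia, check whether crossing it with i i can produce every observed child phenotype.
  I^A I^A → possible child types {A} ✗
  I^A I^B → possible child types {A, B} ✗
  I^A i → possible child types {O, A} ✓
  I^B I^B → possible child types {B} ✗
  I^B i → possible child types {O, B} ✓
  i i → possible child types {O} ✓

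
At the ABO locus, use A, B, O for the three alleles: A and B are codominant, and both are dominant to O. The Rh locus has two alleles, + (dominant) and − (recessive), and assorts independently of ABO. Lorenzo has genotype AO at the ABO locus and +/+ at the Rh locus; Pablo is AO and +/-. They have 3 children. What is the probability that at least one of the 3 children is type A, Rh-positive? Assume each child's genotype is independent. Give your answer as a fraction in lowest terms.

63/64

ABO cross AO × AO → 1/4 O, 3/4 A.
Rh cross +/+ × +/- → 1 Rh+; so P(type A, Rh-positive) = 3/4 × 1 = 3/4 per child.
P(none) = (1/4)^3 = 1/64; P(at least one) = 1 − 1/64 = 63/64.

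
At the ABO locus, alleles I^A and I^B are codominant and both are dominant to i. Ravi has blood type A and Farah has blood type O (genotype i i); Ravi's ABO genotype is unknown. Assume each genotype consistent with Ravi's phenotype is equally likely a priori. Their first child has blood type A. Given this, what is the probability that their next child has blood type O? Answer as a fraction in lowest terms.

1/6

Possible genotypes: Ravi ∈ {I^A I^A, I^A i}; Farah ∈ {i i}.
Weight each parental genotype pair by prior × P(type-A child):
  I^A I^A × i i: posterior weight 2/3; P(next child type O) = 0.
  I^A i × i i: posterior weight 1/3; P(next child type O) = 1/2.
Weighted sum = 1/6.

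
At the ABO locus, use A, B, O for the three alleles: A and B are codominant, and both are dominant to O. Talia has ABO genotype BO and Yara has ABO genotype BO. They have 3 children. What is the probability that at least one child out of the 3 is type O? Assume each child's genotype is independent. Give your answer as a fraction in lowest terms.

37/64

ABO cross BO × BO → 1/4 O, 3/4 B.
So P(type O) = 1/4 per child.
P(none) = (3/4)^3 = 27/64; P(at least one) = 1 − 27/64 = 37/64.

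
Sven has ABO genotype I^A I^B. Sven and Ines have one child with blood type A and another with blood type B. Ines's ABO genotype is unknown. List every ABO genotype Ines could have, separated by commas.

I^A I^B, I^A i, I^B i, i i

For each candidate genotype of Ines, check whether crossing it with I^A I^B can produce every observed child phenotype.
  I^A I^A → possible child types {A, AB} ✗
  I^A I^B → possible child types {A, B, AB} ✓
  I^A i → possible child types {A, B, AB} ✓
  I^B I^B → possible child types {B, AB} ✗
  I^B i → possible child types {A, B, AB} ✓
  i i → possible child types {A, B} ✓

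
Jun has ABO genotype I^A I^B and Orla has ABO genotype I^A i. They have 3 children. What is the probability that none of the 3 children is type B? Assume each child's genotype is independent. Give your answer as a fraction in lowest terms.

ABO cross I^A I^B × I^A i → 1/2 A, 1/4 B, 1/4 AB.
So P(type B) = 1/4 per child.
P(not type B) = 3/4 for one child; (3/4)^3 = 27/64.

27/64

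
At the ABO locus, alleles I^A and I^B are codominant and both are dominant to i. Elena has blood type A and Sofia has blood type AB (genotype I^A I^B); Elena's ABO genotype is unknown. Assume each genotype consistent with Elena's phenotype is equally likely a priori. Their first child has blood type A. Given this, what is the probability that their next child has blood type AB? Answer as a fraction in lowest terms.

Possible genotypes: Elena ∈ {I^A I^A, I^A i}; Sofia ∈ {I^A I^B}.
Weight each parental genotype pair by prior × P(type-A child):
  I^A I^A × I^A I^B: posterior weight 1/2; P(next child type AB) = 1/2.
  I^A i × I^A I^B: posterior weight 1/2; P(next child type AB) = 1/4.
Weighted sum = 3/8.

3/8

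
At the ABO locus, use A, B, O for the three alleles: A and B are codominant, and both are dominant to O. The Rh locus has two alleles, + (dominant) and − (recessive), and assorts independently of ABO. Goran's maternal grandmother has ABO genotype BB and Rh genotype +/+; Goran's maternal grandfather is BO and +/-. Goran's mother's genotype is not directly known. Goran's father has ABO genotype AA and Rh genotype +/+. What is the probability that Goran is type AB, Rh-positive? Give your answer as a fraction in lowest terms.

Goran's mother's ABO genotype from BB × BO: 1/2 BB, 1/2 BO.
Crossing each possibility with the father AA and summing P(type AB): 1/2·1 + 1/2·1/2 = 3/4.
Similarly for Rh via the mother's Rh distribution: P(Rh+) = 1.
Independent loci: 3/4 × 1 = 3/4.

3/4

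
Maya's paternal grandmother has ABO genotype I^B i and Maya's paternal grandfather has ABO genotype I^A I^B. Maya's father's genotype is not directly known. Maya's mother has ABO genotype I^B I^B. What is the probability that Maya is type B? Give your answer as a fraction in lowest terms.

3/4

Maya's father's ABO genotype from I^B i × I^A I^B: 1/4 I^A I^B, 1/4 I^A i, 1/4 I^B I^B, 1/4 I^B i.
Crossing each possibility with the mother I^B I^B and summing P(type B): 1/4·1/2 + 1/4·1/2 + 1/4·1 + 1/4·1 = 3/4.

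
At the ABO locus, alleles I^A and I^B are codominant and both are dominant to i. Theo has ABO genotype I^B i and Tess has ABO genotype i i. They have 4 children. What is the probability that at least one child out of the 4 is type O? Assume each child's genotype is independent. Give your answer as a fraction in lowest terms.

15/16

ABO cross I^B i × i i → 1/2 O, 1/2 B.
So P(type O) = 1/2 per child.
P(none) = (1/2)^4 = 1/16; P(at least one) = 1 − 1/16 = 15/16.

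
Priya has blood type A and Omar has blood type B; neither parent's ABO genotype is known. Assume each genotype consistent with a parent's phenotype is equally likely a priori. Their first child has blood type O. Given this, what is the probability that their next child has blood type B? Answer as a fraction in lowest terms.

1/4

Possible genotypes: Priya ∈ {AA, AO}; Omar ∈ {BB, BO}.
Weight each parental genotype pair by prior × P(type-O child):
  AO × BO: posterior weight 1; P(next child type B) = 1/4.
Weighted sum = 1/4.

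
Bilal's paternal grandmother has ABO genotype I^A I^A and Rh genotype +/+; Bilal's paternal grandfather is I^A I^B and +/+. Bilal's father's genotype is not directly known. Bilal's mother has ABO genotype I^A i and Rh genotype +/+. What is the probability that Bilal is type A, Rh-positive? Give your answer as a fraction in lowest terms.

Bilal's father's ABO genotype from I^A I^A × I^A I^B: 1/2 I^A I^A, 1/2 I^A I^B.
Crossing each possibility with the mother I^A i and summing P(type A): 1/2·1 + 1/2·1/2 = 3/4.
Similarly for Rh via the father's Rh distribution: P(Rh+) = 1.
Independent loci: 3/4 × 1 = 3/4.

3/4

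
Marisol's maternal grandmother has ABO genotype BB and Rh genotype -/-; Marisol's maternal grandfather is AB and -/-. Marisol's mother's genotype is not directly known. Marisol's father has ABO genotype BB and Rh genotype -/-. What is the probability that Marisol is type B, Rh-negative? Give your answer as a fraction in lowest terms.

Marisol's mother's ABO genotype from BB × AB: 1/2 AB, 1/2 BB.
Crossing each possibility with the father BB and summing P(type B): 1/2·1/2 + 1/2·1 = 3/4.
Similarly for Rh via the mother's Rh distribution: P(Rh-) = 1.
Independent loci: 3/4 × 1 = 3/4.

3/4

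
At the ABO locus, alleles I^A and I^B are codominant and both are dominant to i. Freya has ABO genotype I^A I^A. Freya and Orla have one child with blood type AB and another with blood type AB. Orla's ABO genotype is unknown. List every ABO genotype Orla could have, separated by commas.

I^A I^B, I^B I^B, I^B i

For each candidate genotype of Orla, check whether crossing it with I^A I^A can produce every observed child phenotype.
  I^A I^A → possible child types {A} ✗
  I^A I^B → possible child types {A, AB} ✓
  I^A i → possible child types {A} ✗
  I^B I^B → possible child types {AB} ✓
  I^B i → possible child types {A, AB} ✓
  i i → possible child types {A} ✗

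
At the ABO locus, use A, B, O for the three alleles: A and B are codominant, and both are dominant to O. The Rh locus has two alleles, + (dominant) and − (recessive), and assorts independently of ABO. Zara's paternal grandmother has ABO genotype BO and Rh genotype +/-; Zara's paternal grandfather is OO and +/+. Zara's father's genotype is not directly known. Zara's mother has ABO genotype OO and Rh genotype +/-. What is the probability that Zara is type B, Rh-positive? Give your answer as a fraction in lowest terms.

Zara's father's ABO genotype from BO × OO: 1/2 BO, 1/2 OO.
Crossing each possibility with the mother OO and summing P(type B): 1/2·1/2 + 1/2·0 = 1/4.
Similarly for Rh via the father's Rh distribution: P(Rh+) = 7/8.
Independent loci: 1/4 × 7/8 = 7/32.

7/32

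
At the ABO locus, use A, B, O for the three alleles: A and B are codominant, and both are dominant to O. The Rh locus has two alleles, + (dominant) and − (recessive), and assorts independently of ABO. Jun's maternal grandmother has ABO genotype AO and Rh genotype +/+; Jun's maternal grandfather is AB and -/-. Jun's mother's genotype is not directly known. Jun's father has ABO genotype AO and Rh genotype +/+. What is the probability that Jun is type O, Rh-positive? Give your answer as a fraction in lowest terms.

Jun's mother's ABO genotype from AO × AB: 1/4 AA, 1/4 AB, 1/4 AO, 1/4 BO.
Crossing each possibility with the father AO and summing P(type O): 1/4·0 + 1/4·0 + 1/4·1/4 + 1/4·1/4 = 1/8.
Similarly for Rh via the mother's Rh distribution: P(Rh+) = 1.
Independent loci: 1/8 × 1 = 1/8.

1/8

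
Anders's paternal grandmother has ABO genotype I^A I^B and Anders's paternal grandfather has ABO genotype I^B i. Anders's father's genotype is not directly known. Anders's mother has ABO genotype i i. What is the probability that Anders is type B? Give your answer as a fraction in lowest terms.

1/2

Anders's father's ABO genotype from I^A I^B × I^B i: 1/4 I^A I^B, 1/4 I^A i, 1/4 I^B I^B, 1/4 I^B i.
Crossing each possibility with the mother i i and summing P(type B): 1/4·1/2 + 1/4·0 + 1/4·1 + 1/4·1/2 = 1/2.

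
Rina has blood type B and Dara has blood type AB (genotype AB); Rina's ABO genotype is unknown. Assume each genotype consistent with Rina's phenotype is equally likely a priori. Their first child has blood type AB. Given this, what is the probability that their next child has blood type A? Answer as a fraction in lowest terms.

1/12

Possible genotypes: Rina ∈ {BB, BO}; Dara ∈ {AB}.
Weight each parental genotype pair by prior × P(type-AB child):
  BB × AB: posterior weight 2/3; P(next child type A) = 0.
  BO × AB: posterior weight 1/3; P(next child type A) = 1/4.
Weighted sum = 1/12.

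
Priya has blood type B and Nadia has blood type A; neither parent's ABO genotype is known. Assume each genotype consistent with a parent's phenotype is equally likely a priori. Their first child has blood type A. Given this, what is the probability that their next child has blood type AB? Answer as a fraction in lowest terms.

5/12

Possible genotypes: Priya ∈ {I^B I^B, I^B i}; Nadia ∈ {I^A I^A, I^A i}.
Weight each parental genotype pair by prior × P(type-A child):
  I^B i × I^A I^A: posterior weight 2/3; P(next child type AB) = 1/2.
  I^B i × I^A i: posterior weight 1/3; P(next child type AB) = 1/4.
Weighted sum = 5/12.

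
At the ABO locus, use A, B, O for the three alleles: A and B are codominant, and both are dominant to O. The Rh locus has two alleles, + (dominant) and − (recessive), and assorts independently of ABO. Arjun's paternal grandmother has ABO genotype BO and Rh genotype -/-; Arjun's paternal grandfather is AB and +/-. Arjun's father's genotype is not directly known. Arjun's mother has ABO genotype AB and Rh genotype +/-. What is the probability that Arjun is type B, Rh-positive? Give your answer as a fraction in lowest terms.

15/64

Arjun's father's ABO genotype from BO × AB: 1/4 AB, 1/4 AO, 1/4 BB, 1/4 BO.
Crossing each possibility with the mother AB and summing P(type B): 1/4·1/4 + 1/4·1/4 + 1/4·1/2 + 1/4·1/2 = 3/8.
Similarly for Rh via the father's Rh distribution: P(Rh+) = 5/8.
Independent loci: 3/8 × 5/8 = 15/64.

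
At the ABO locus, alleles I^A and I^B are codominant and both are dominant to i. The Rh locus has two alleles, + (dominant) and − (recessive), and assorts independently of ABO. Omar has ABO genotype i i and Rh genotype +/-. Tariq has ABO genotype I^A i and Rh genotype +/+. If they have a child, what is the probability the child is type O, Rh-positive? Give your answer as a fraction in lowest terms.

1/2

ABO cross i i × I^A i → offspring phenotypes: 1/2 O, 1/2 A.
Rh cross +/- × +/+ → 1 Rh+.
Independent loci: P(type O, Rh-positive) = 1/2 × 1 = 1/2.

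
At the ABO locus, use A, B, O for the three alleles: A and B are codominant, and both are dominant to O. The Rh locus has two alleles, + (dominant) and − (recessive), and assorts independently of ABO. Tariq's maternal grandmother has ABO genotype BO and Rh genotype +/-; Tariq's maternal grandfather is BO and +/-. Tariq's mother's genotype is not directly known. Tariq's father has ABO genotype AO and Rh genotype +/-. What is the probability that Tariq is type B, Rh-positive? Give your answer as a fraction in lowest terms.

Tariq's mother's ABO genotype from BO × BO: 1/4 BB, 1/2 BO, 1/4 OO.
Crossing each possibility with the father AO and summing P(type B): 1/4·1/2 + 1/2·1/4 + 1/4·0 = 1/4.
Similarly for Rh via the mother's Rh distribution: P(Rh+) = 3/4.
Independent loci: 1/4 × 3/4 = 3/16.

3/16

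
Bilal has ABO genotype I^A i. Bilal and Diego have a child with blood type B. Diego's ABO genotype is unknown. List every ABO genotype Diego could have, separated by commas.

For each candidate genotype of Diego, check whether crossing it with I^A i can produce every observed child phenotype.
  I^A I^A → possible child types {A} ✗
  I^A I^B → possible child types {A, B, AB} ✓
  I^A i → possible child types {O, A} ✗
  I^B I^B → possible child types {B, AB} ✓
  I^B i → possible child types {O, A, B, AB} ✓
  i i → possible child types {O, A} ✗

I^A I^B, I^B I^B, I^B i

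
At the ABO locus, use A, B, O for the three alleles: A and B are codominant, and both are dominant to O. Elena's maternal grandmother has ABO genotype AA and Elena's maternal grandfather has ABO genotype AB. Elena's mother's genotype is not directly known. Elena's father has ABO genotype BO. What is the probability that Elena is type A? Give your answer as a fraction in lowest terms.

Elena's mother's ABO genotype from AA × AB: 1/2 AA, 1/2 AB.
Crossing each possibility with the father BO and summing P(type A): 1/2·1/2 + 1/2·1/4 = 3/8.

3/8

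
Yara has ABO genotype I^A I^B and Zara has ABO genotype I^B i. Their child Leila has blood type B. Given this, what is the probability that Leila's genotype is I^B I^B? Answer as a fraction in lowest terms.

Cross I^A I^B × I^B i → 1/4 I^A I^B, 1/4 I^A i, 1/4 I^B I^B, 1/4 I^B i.
Type-B genotypes among offspring: I^B I^B (1/4), I^B i (1/4); total 1/2.
P(I^B I^B | type B) = (1/4) / (1/2) = 1/2.

1/2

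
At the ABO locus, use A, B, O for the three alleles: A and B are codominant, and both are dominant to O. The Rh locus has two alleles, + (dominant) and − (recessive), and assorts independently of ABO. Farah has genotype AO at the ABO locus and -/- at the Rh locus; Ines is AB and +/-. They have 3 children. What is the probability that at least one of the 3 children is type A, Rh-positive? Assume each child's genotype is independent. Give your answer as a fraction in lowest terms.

ABO cross AO × AB → 1/2 A, 1/4 B, 1/4 AB.
Rh cross -/- × +/- → 1/2 Rh+, 1/2 Rh-; so P(type A, Rh-positive) = 1/2 × 1/2 = 1/4 per child.
P(none) = (3/4)^3 = 27/64; P(at least one) = 1 − 27/64 = 37/64.

37/64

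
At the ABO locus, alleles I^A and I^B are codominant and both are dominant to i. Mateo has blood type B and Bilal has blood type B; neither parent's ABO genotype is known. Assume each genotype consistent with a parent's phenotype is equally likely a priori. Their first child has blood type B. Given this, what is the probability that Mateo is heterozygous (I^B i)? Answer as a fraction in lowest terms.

7/15

Possible genotypes: Mateo ∈ {I^B I^B, I^B i}; Bilal ∈ {I^B I^B, I^B i}.
Weight each parental genotype pair by prior × P(type-B child):
  I^B I^B × I^B I^B: posterior weight 4/15.
  I^B I^B × I^B i: posterior weight 4/15.
  I^B i × I^B I^B: posterior weight 4/15.
  I^B i × I^B i: posterior weight 1/5.
Sum the posterior weight over pairs where Mateo is I^B i: 7/15.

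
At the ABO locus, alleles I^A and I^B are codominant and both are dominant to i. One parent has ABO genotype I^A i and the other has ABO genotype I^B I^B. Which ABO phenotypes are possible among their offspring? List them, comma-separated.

Gametes from I^A i × I^B I^B give offspring ABO genotypes I^A I^B, I^B i, i.e. phenotypes B, AB.

B, AB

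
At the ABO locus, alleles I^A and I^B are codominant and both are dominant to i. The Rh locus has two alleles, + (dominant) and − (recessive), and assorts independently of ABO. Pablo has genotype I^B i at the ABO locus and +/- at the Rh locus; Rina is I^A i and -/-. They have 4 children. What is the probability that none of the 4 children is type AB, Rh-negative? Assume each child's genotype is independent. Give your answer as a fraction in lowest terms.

ABO cross I^B i × I^A i → 1/4 O, 1/4 A, 1/4 B, 1/4 AB.
Rh cross +/- × -/- → 1/2 Rh+, 1/2 Rh-; so P(type AB, Rh-negative) = 1/4 × 1/2 = 1/8 per child.
P(not type AB, Rh-negative) = 7/8 for one child; (7/8)^4 = 2401/4096.

2401/4096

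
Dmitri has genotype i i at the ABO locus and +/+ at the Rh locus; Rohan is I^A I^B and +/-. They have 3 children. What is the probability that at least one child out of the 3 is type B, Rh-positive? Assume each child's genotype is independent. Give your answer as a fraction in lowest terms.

7/8

ABO cross i i × I^A I^B → 1/2 A, 1/2 B.
Rh cross +/+ × +/- → 1 Rh+; so P(type B, Rh-positive) = 1/2 × 1 = 1/2 per child.
P(none) = (1/2)^3 = 1/8; P(at least one) = 1 − 1/8 = 7/8.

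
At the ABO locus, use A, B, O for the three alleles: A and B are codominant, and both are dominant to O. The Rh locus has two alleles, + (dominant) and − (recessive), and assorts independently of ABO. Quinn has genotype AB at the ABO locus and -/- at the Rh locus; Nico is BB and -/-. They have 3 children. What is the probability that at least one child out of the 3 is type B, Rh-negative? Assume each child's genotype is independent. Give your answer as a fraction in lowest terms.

ABO cross AB × BB → 1/2 B, 1/2 AB.
Rh cross -/- × -/- → 1 Rh-; so P(type B, Rh-negative) = 1/2 × 1 = 1/2 per child.
P(none) = (1/2)^3 = 1/8; P(at least one) = 1 − 1/8 = 7/8.

7/8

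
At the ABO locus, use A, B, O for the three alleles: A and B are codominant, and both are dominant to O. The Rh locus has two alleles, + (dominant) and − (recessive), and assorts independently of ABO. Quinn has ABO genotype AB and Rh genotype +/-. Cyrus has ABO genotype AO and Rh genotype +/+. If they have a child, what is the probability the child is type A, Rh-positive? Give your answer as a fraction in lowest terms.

1/2

ABO cross AB × AO → offspring phenotypes: 1/2 A, 1/4 B, 1/4 AB.
Rh cross +/- × +/+ → 1 Rh+.
Independent loci: P(type A, Rh-positive) = 1/2 × 1 = 1/2.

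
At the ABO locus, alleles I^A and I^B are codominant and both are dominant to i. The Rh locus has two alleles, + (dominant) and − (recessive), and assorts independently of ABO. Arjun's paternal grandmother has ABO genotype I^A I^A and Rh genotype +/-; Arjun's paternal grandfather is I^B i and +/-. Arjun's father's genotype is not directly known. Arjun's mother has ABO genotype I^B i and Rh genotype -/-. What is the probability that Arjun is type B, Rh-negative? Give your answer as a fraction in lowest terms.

Arjun's father's ABO genotype from I^A I^A × I^B i: 1/2 I^A I^B, 1/2 I^A i.
Crossing each possibility with the mother I^B i and summing P(type B): 1/2·1/2 + 1/2·1/4 = 3/8.
Similarly for Rh via the father's Rh distribution: P(Rh-) = 1/2.
Independent loci: 3/8 × 1/2 = 3/16.

3/16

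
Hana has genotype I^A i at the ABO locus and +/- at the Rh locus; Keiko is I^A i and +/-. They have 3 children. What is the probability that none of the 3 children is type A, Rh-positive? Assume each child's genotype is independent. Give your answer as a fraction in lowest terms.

343/4096

ABO cross I^A i × I^A i → 1/4 O, 3/4 A.
Rh cross +/- × +/- → 3/4 Rh+, 1/4 Rh-; so P(type A, Rh-positive) = 3/4 × 3/4 = 9/16 per child.
P(not type A, Rh-positive) = 7/16 for one child; (7/16)^3 = 343/4096.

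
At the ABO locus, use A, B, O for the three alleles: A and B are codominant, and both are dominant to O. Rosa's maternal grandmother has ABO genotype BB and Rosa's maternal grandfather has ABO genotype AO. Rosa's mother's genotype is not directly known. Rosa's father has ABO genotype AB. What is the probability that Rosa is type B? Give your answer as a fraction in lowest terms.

3/8

Rosa's mother's ABO genotype from BB × AO: 1/2 AB, 1/2 BO.
Crossing each possibility with the father AB and summing P(type B): 1/2·1/4 + 1/2·1/2 = 3/8.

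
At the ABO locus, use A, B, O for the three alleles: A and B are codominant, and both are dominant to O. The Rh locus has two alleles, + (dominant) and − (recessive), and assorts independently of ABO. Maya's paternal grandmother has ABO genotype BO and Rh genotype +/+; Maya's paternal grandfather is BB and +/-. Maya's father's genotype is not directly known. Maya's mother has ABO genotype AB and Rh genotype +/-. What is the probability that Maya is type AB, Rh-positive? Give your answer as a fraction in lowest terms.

Maya's father's ABO genotype from BO × BB: 1/2 BB, 1/2 BO.
Crossing each possibility with the mother AB and summing P(type AB): 1/2·1/2 + 1/2·1/4 = 3/8.
Similarly for Rh via the father's Rh distribution: P(Rh+) = 7/8.
Independent loci: 3/8 × 7/8 = 21/64.

21/64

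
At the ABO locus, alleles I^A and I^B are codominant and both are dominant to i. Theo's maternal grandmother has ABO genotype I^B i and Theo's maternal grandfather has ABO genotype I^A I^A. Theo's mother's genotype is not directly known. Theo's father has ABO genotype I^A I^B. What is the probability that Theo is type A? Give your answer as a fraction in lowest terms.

3/8

Theo's mother's ABO genotype from I^B i × I^A I^A: 1/2 I^A I^B, 1/2 I^A i.
Crossing each possibility with the father I^A I^B and summing P(type A): 1/2·1/4 + 1/2·1/2 = 3/8.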